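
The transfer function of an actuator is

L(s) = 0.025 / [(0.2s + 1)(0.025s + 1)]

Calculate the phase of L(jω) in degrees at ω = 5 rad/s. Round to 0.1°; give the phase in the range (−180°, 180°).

At ω = 5 rad/s:
pole (1 + j5·0.2) = 1 + j1 → |·| ≈ 1.4142, ∠ ≈ 45.00°
pole (1 + j5·0.025) = 1 + j0.125 → |·| ≈ 1.0078, ∠ ≈ 7.13°
∠L = (0°) − (45.00° + 7.13°) = -52.13°

-52.1°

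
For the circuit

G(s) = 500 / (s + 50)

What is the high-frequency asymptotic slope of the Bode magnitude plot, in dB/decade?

-20 dB/decade

Each pole contributes −20 dB/decade at high frequency; each zero contributes +20 dB/decade.
Net: 0 zero(s) − 1 pole(s) → -20 dB/decade.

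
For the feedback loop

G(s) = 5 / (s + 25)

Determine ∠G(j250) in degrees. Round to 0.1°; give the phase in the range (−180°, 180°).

At s = jω = j250:
pole (s+25): 25 + j250 → |·| = √(25²+250²) = √63125 ≈ 251.25, ∠ = arctan(250/25) ≈ 84.29°
∠G = 0.00° − 84.29° = -84.29°

-84.3°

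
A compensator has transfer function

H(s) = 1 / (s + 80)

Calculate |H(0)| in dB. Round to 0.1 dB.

-38.1 dB

H(0) = 1 / (80) = 0.0125
20 log₁₀(0.0125) ≈ -38.06 dB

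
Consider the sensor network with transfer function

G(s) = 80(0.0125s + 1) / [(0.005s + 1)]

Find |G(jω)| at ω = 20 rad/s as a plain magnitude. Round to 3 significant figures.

82.1

At ω = 20 rad/s:
zero (1 + j20·0.0125) = 1 + j0.25 → |·| ≈ 1.0308, ∠ ≈ 14.04°
pole (1 + j20·0.005) = 1 + j0.1 → |·| ≈ 1.005, ∠ ≈ 5.71°
|G| = 80 · 1.0308 / (1.005) ≈ 82.054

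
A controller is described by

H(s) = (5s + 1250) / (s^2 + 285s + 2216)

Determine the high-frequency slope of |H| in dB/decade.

-20 dB/decade

Each pole contributes −20 dB/decade at high frequency; each zero contributes +20 dB/decade.
Net: 1 zero(s) − 2 pole(s) → -20 dB/decade.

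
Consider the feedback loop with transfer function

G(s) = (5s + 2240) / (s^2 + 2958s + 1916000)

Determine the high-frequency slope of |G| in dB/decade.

Each pole contributes −20 dB/decade at high frequency; each zero contributes +20 dB/decade.
Net: 1 zero(s) − 2 pole(s) → -20 dB/decade.

-20 dB/decade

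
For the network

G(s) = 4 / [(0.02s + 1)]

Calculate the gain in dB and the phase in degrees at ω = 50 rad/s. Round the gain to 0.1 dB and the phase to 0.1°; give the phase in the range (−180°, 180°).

At ω = 50 rad/s:
pole (1 + j50·0.02) = 1 + j1 → |·| ≈ 1.4142, ∠ ≈ 45.00°
|G| = 4 · 1 / (1.4142) ≈ 2.8285
Gain = 20 log₁₀(2.8285) ≈ 9.03 dB
∠G = (0°) − (45.00°) = -45.00°

9.0 dB, -45.0°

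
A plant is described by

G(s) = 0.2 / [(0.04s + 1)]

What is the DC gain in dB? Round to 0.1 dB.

-14.0 dB

G(0) = 0.2 · 1 / 1 = 0.2
20 log₁₀(0.2) ≈ -13.98 dB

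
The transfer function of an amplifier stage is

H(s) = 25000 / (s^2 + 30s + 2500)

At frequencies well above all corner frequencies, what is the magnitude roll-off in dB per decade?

Each pole contributes −20 dB/decade at high frequency; each zero contributes +20 dB/decade.
Net: 0 zero(s) − 2 pole(s) → -40 dB/decade.

-40 dB/decade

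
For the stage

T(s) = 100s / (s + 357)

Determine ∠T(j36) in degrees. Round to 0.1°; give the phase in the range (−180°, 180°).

At s = jω = j36:
zero at origin: s = j36 → |·| = 36, ∠ = 90.00°
pole (s+357): 357 + j36 → |·| = √(357²+36²) = √128745 ≈ 358.81, ∠ = arctan(36/357) ≈ 5.76°
∠T = 90.00° − 5.76° = 84.24°

84.2°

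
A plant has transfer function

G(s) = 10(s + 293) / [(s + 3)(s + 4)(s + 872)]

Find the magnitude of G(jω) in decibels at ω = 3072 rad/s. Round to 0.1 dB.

At s = jω = j3072:
zero (s+293): 293 + j3072 → |·| = √(293²+3072²) = √9523033 ≈ 3085.9, ∠ = arctan(3072/293) ≈ 84.55°
pole (s+3): 3 + j3072 → |·| = √(3²+3072²) = √9437193 ≈ 3072, ∠ = arctan(3072/3) ≈ 89.94°
pole (s+4): 4 + j3072 → |·| = √(4²+3072²) = √9437200 ≈ 3072, ∠ = arctan(3072/4) ≈ 89.93°
pole (s+872): 872 + j3072 → |·| = √(872²+3072²) = √10197568 ≈ 3193.4, ∠ = arctan(3072/872) ≈ 74.15°
|G| = 10 · 3085.9 / 3.0137e+10 ≈ 1.024e-06
Gain = 20 log₁₀(1.024e-06) ≈ -119.79 dB

-119.8 dB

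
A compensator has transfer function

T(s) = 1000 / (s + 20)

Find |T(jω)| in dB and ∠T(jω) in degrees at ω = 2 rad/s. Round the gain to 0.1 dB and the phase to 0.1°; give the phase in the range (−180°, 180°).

Substitute s = j2:
Numerator: 1000 = 1000 + j0
Denominator: (j2) + 20 = 20 + j2
|N| = √(1000² + 0²) ≈ 1000, ∠N ≈ 0.00°
|D| = √(20² + 2²) ≈ 20.1, ∠D ≈ 5.71°
|T| = 1000 / 20.1 ≈ 49.751
Gain = 20 log₁₀(49.751) ≈ 33.94 dB
∠T = 0.00° − 5.71° = -5.71°

33.9 dB, -5.7°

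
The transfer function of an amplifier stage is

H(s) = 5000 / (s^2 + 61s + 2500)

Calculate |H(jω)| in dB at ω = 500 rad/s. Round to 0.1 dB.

-34.0 dB

At s = jω = j500:
quadratic: (j500)² + 61·j500 + 2500 = -247500 + j30500 → |·| ≈ 2.4937e+05, ∠ ≈ 172.97°
|H| = 5000 / 2.4937e+05 ≈ 0.020051
Gain = 20 log₁₀(0.020051) ≈ -33.96 dB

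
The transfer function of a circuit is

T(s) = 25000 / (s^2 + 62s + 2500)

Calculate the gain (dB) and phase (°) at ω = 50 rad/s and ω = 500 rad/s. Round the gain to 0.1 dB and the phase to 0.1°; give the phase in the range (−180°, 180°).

ω = 50: 18.1 dB, -90.0°; ω = 500: -20.0 dB, -172.9°

At s = jω = j50:
quadratic: (j50)² + 62·j50 + 2500 = 0 + j3100 → |·| ≈ 3100, ∠ ≈ 90.00°
|T| = 25000 / 3100 ≈ 8.0645
Gain = 20 log₁₀(8.0645) ≈ 18.13 dB
∠T = 0.00° − 90.00° = -90.00°

At s = jω = j500:
quadratic: (j500)² + 62·j500 + 2500 = -247500 + j31000 → |·| ≈ 2.4943e+05, ∠ ≈ 172.86°
|T| = 25000 / 2.4943e+05 ≈ 0.10023
Gain = 20 log₁₀(0.10023) ≈ -19.98 dB
∠T = 0.00° − 172.86° = -172.86°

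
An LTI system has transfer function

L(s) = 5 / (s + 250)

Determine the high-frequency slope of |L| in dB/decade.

Each pole contributes −20 dB/decade at high frequency; each zero contributes +20 dB/decade.
Net: 0 zero(s) − 1 pole(s) → -20 dB/decade.

-20 dB/decade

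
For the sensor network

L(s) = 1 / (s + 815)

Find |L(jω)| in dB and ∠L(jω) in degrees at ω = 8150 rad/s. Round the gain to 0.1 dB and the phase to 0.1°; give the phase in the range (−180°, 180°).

-78.3 dB, -84.3°

Substitute s = j8150:
Numerator: 1 = 1 + j0
Denominator: (j8150) + 815 = 815 + j8150
|N| = √(1² + 0²) ≈ 1, ∠N ≈ 0.00°
|D| = √(815² + 8150²) ≈ 8190.6, ∠D ≈ 84.29°
|L| = 1 / 8190.6 ≈ 0.00012209
Gain = 20 log₁₀(0.00012209) ≈ -78.27 dB
∠L = 0.00° − 84.29° = -84.29°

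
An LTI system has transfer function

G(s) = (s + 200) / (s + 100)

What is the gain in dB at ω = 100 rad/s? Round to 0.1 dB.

4.0 dB

Substitute s = j100:
Numerator: (j100) + 200 = 200 + j100
Denominator: (j100) + 100 = 100 + j100
|N| = √(200² + 100²) ≈ 223.61, ∠N ≈ 26.57°
|D| = √(100² + 100²) ≈ 141.42, ∠D ≈ 45.00°
|G| = 223.61 / 141.42 ≈ 1.5812
Gain = 20 log₁₀(1.5812) ≈ 3.98 dB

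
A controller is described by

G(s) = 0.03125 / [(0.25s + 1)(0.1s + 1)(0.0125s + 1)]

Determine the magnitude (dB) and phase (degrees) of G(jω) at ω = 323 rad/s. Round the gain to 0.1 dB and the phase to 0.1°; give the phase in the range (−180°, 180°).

-110.8 dB, 106.4°

At ω = 323 rad/s:
pole (1 + j323·0.25) = 1 + j80.75 → |·| ≈ 80.756, ∠ ≈ 89.29°
pole (1 + j323·0.1) = 1 + j32.3 → |·| ≈ 32.315, ∠ ≈ 88.23°
pole (1 + j323·0.0125) = 1 + j4.0375 → |·| ≈ 4.1595, ∠ ≈ 76.09°
|G| = 0.03125 · 1 / (80.756 · 32.315 · 4.1595) ≈ 2.8789e-06
Gain = 20 log₁₀(2.8789e-06) ≈ -110.82 dB
∠G = (0°) − (89.29° + 88.23° + 76.09°) = -253.61° ≡ 106.39° (principal value)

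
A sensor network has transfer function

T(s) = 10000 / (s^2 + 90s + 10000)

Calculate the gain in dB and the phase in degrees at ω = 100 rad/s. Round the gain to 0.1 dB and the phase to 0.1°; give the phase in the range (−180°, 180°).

0.9 dB, -90.0°

At s = jω = j100:
quadratic: (j100)² + 90·j100 + 10000 = 0 + j9000 → |·| ≈ 9000, ∠ ≈ 90.00°
|T| = 10000 / 9000 ≈ 1.1111
Gain = 20 log₁₀(1.1111) ≈ 0.92 dB
∠T = 0.00° − 90.00° = -90.00°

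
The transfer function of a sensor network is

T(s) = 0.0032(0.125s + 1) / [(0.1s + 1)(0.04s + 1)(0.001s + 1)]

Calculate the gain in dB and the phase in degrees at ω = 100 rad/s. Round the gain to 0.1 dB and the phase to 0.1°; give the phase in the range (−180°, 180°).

-60.3 dB, -80.5°

At ω = 100 rad/s:
zero (1 + j100·0.125) = 1 + j12.5 → |·| ≈ 12.54, ∠ ≈ 85.43°
pole (1 + j100·0.1) = 1 + j10 → |·| ≈ 10.05, ∠ ≈ 84.29°
pole (1 + j100·0.04) = 1 + j4 → |·| ≈ 4.1231, ∠ ≈ 75.96°
pole (1 + j100·0.001) = 1 + j0.1 → |·| ≈ 1.005, ∠ ≈ 5.71°
|T| = 0.0032 · 12.54 / (10.05 · 4.1231 · 1.005) ≈ 0.00096359
Gain = 20 log₁₀(0.00096359) ≈ -60.32 dB
∠T = (85.43°) − (84.29° + 75.96° + 5.71°) = -80.53°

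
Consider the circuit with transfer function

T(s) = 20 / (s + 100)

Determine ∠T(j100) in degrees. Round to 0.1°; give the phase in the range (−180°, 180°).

Substitute s = j100:
Numerator: 20 = 20 + j0
Denominator: (j100) + 100 = 100 + j100
|N| = √(20² + 0²) ≈ 20, ∠N ≈ 0.00°
|D| = √(100² + 100²) ≈ 141.42, ∠D ≈ 45.00°
∠T = 0.00° − 45.00° = -45.00°

-45.0°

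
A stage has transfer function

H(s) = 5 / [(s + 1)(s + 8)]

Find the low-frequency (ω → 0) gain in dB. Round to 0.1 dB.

-4.1 dB

H(0) = 5 / (1·8) = 0.625
20 log₁₀(0.625) ≈ -4.08 dB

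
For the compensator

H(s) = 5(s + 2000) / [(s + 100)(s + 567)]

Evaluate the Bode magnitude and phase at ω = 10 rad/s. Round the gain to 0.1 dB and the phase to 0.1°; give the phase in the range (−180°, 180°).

-15.1 dB, -6.4°

At s = jω = j10:
zero (s+2000): 2000 + j10 → |·| = √(2000²+10²) = √4000100 ≈ 2000, ∠ = arctan(10/2000) ≈ 0.29°
pole (s+100): 100 + j10 → |·| = √(100²+10²) = √10100 ≈ 100.5, ∠ = arctan(10/100) ≈ 5.71°
pole (s+567): 567 + j10 → |·| = √(567²+10²) = √321589 ≈ 567.09, ∠ = arctan(10/567) ≈ 1.01°
|H| = 5 · 2000 / 56993 ≈ 0.17546
Gain = 20 log₁₀(0.17546) ≈ -15.12 dB
∠H = 0.29° − 6.72° = -6.43°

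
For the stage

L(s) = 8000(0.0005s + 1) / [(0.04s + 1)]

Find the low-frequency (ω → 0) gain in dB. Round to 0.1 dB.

L(0) = 8000 · 1 / 1 = 8000
20 log₁₀(8000) ≈ 78.06 dB

78.1 dB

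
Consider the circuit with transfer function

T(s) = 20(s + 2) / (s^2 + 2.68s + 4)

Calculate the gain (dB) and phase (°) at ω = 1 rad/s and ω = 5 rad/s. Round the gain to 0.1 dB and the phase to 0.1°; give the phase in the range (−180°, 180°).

At s = jω = j1:
zero (s+2): 2 + j1 → |·| = √(2²+1²) = √5 ≈ 2.2361, ∠ = arctan(1/2) ≈ 26.57°
quadratic: (j1)² + 2.68·j1 + 4 = 3 + j2.68 → |·| ≈ 4.0227, ∠ ≈ 41.78°
|T| = 20 · 2.2361 / 4.0227 ≈ 11.117
Gain = 20 log₁₀(11.117) ≈ 20.92 dB
∠T = 26.57° − 41.78° = -15.21°

At s = jω = j5:
zero (s+2): 2 + j5 → |·| = √(2²+5²) = √29 ≈ 5.3852, ∠ = arctan(5/2) ≈ 68.20°
quadratic: (j5)² + 2.68·j5 + 4 = -21 + j13.4 → |·| ≈ 24.911, ∠ ≈ 147.46°
|T| = 20 · 5.3852 / 24.911 ≈ 4.3236
Gain = 20 log₁₀(4.3236) ≈ 12.72 dB
∠T = 68.20° − 147.46° = -79.26°

ω = 1: 20.9 dB, -15.2°; ω = 5: 12.7 dB, -79.3°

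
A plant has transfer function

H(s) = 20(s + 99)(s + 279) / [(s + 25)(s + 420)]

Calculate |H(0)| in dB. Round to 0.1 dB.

H(0) = 20·99·279 / (25·420) ≈ 52.611
20 log₁₀(52.611) ≈ 34.42 dB

34.4 dB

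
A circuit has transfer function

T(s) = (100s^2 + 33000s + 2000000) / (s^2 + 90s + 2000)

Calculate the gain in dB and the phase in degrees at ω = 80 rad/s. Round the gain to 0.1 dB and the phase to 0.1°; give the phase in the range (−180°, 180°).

Substitute s = j80:
Numerator: 100(j80)^2 + 33000(j80) + 2000000 = 1360000 + j2640000
Denominator: (j80)^2 + 90(j80) + 2000 = -4400 + j7200
|N| = √(1360000² + 2640000²) ≈ 2.9697e+06, ∠N ≈ 62.74°
|D| = √(4400² + 7200²) ≈ 8438, ∠D ≈ 121.43°
|T| = 2.9697e+06 / 8438 ≈ 351.94
Gain = 20 log₁₀(351.94) ≈ 50.93 dB
∠T = 62.74° − 121.43° = -58.69°

50.9 dB, -58.7°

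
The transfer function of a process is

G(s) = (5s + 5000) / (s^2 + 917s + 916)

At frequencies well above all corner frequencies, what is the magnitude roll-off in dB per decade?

Each pole contributes −20 dB/decade at high frequency; each zero contributes +20 dB/decade.
Net: 1 zero(s) − 2 pole(s) → -20 dB/decade.

-20 dB/decade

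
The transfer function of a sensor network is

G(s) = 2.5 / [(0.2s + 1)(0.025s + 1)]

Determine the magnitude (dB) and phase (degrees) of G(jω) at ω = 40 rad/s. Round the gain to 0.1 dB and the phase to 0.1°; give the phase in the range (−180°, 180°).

At ω = 40 rad/s:
pole (1 + j40·0.2) = 1 + j8 → |·| ≈ 8.0623, ∠ ≈ 82.87°
pole (1 + j40·0.025) = 1 + j1 → |·| ≈ 1.4142, ∠ ≈ 45.00°
|G| = 2.5 · 1 / (8.0623 · 1.4142) ≈ 0.21927
Gain = 20 log₁₀(0.21927) ≈ -13.18 dB
∠G = (0°) − (82.87° + 45.00°) = -127.87°

-13.2 dB, -127.9°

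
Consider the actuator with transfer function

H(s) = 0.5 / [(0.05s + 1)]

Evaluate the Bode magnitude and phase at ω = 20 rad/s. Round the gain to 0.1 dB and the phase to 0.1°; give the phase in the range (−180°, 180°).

-9.0 dB, -45.0°

At ω = 20 rad/s:
pole (1 + j20·0.05) = 1 + j1 → |·| ≈ 1.4142, ∠ ≈ 45.00°
|H| = 0.5 · 1 / (1.4142) ≈ 0.35356
Gain = 20 log₁₀(0.35356) ≈ -9.03 dB
∠H = (0°) − (45.00°) = -45.00°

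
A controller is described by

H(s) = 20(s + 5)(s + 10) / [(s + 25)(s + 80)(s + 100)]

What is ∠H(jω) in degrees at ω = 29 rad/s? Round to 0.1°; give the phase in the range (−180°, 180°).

65.9°

At s = jω = j29:
zero (s+5): 5 + j29 → |·| = √(5²+29²) = √866 ≈ 29.428, ∠ = arctan(29/5) ≈ 80.22°
zero (s+10): 10 + j29 → |·| = √(10²+29²) = √941 ≈ 30.676, ∠ = arctan(29/10) ≈ 70.97°
pole (s+25): 25 + j29 → |·| = √(25²+29²) = √1466 ≈ 38.288, ∠ = arctan(29/25) ≈ 49.24°
pole (s+80): 80 + j29 → |·| = √(80²+29²) = √7241 ≈ 85.094, ∠ = arctan(29/80) ≈ 19.93°
pole (s+100): 100 + j29 → |·| = √(100²+29²) = √10841 ≈ 104.12, ∠ = arctan(29/100) ≈ 16.17°
∠H = 151.19° − 85.34° = 65.85°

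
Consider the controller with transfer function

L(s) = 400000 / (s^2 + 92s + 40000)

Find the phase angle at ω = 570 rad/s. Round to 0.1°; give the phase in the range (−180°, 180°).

-169.6°

At s = jω = j570:
quadratic: (j570)² + 92·j570 + 40000 = -284900 + j52440 → |·| ≈ 2.8969e+05, ∠ ≈ 169.57°
∠L = 0.00° − 169.57° = -169.57°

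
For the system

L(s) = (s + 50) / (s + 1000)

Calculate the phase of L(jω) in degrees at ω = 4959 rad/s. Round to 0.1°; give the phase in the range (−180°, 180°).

10.8°

At s = jω = j4959:
zero (s+50): 50 + j4959 → |·| = √(50²+4959²) = √24594181 ≈ 4959.3, ∠ = arctan(4959/50) ≈ 89.42°
pole (s+1000): 1000 + j4959 → |·| = √(1000²+4959²) = √25591681 ≈ 5058.8, ∠ = arctan(4959/1000) ≈ 78.60°
∠L = 89.42° − 78.60° = 10.82°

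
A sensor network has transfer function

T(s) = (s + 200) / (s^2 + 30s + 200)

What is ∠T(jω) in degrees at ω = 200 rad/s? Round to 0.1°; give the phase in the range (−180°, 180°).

-126.4°

Substitute s = j200:
Numerator: (j200) + 200 = 200 + j200
Denominator: (j200)^2 + 30(j200) + 200 = -39800 + j6000
|N| = √(200² + 200²) ≈ 282.84, ∠N ≈ 45.00°
|D| = √(39800² + 6000²) ≈ 40250, ∠D ≈ 171.43°
∠T = 45.00° − 171.43° = -126.43°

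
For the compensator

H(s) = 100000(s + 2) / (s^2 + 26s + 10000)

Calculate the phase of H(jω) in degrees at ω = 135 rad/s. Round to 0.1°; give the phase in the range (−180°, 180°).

At s = jω = j135:
zero (s+2): 2 + j135 → |·| = √(2²+135²) = √18229 ≈ 135.01, ∠ = arctan(135/2) ≈ 89.15°
quadratic: (j135)² + 26·j135 + 10000 = -8225 + j3510 → |·| ≈ 8942.6, ∠ ≈ 156.89°
∠H = 89.15° − 156.89° = -67.74°

-67.7°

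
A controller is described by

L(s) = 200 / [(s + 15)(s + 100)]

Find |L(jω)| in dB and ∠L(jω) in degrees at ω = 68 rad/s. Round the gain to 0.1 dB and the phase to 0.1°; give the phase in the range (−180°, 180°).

-32.5 dB, -111.8°

At s = jω = j68:
pole (s+15): 15 + j68 → |·| = √(15²+68²) = √4849 ≈ 69.635, ∠ = arctan(68/15) ≈ 77.56°
pole (s+100): 100 + j68 → |·| = √(100²+68²) = √14624 ≈ 120.93, ∠ = arctan(68/100) ≈ 34.22°
|L| = 200 / 8421 ≈ 0.02375
Gain = 20 log₁₀(0.02375) ≈ -32.49 dB
∠L = 0.00° − 111.78° = -111.78°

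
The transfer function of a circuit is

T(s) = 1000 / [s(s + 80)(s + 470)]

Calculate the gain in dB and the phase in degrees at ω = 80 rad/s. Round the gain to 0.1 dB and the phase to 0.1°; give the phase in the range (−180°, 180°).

At s = jω = j80:
pole (s+80): 80 + j80 → |·| = √(80²+80²) = √12800 ≈ 113.14, ∠ = arctan(80/80) ≈ 45.00°
pole (s+470): 470 + j80 → |·| = √(470²+80²) = √227300 ≈ 476.76, ∠ = arctan(80/470) ≈ 9.66°
pole at origin: |s| = 80, ∠ = 90.00° (in denominator)
|T| = 1000 / 4.3153e+06 ≈ 0.00023173
Gain = 20 log₁₀(0.00023173) ≈ -72.70 dB
∠T = 0.00° − 144.66° = -144.66°

-72.7 dB, -144.7°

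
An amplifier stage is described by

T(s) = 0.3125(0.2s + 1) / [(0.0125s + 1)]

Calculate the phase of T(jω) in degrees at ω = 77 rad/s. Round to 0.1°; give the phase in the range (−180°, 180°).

42.4°

At ω = 77 rad/s:
zero (1 + j77·0.2) = 1 + j15.4 → |·| ≈ 15.432, ∠ ≈ 86.28°
pole (1 + j77·0.0125) = 1 + j0.9625 → |·| ≈ 1.388, ∠ ≈ 43.91°
∠T = (86.28°) − (43.91°) = 42.37°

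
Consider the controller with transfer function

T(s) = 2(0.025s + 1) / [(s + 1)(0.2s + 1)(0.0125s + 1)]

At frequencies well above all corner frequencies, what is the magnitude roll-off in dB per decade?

-40 dB/decade

Each pole contributes −20 dB/decade at high frequency; each zero contributes +20 dB/decade.
Net: 1 zero(s) − 3 pole(s) → -40 dB/decade.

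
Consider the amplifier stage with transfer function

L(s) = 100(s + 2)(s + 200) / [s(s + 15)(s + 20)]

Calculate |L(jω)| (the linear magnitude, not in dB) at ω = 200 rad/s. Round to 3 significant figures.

0.702

At s = jω = j200:
zero (s+2): 2 + j200 → |·| = √(2²+200²) = √40004 ≈ 200.01, ∠ = arctan(200/2) ≈ 89.43°
zero (s+200): 200 + j200 → |·| = √(200²+200²) = √80000 ≈ 282.84, ∠ = arctan(200/200) ≈ 45.00°
pole (s+15): 15 + j200 → |·| = √(15²+200²) = √40225 ≈ 200.56, ∠ = arctan(200/15) ≈ 85.71°
pole (s+20): 20 + j200 → |·| = √(20²+200²) = √40400 ≈ 201, ∠ = arctan(200/20) ≈ 84.29°
pole at origin: |s| = 200, ∠ = 90.00° (in denominator)
|L| = 100 · 56571 / 8.0625e+06 ≈ 0.70166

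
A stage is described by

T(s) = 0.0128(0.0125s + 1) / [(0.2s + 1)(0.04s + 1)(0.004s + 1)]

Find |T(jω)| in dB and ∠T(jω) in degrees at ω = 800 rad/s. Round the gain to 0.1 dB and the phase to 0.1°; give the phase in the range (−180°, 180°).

At ω = 800 rad/s:
zero (1 + j800·0.0125) = 1 + j10 → |·| ≈ 10.05, ∠ ≈ 84.29°
pole (1 + j800·0.2) = 1 + j160 → |·| ≈ 160, ∠ ≈ 89.64°
pole (1 + j800·0.04) = 1 + j32 → |·| ≈ 32.016, ∠ ≈ 88.21°
pole (1 + j800·0.004) = 1 + j3.2 → |·| ≈ 3.3526, ∠ ≈ 72.65°
|T| = 0.0128 · 10.05 / (160 · 32.016 · 3.3526) ≈ 7.4904e-06
Gain = 20 log₁₀(7.4904e-06) ≈ -102.51 dB
∠T = (84.29°) − (89.64° + 88.21° + 72.65°) = -166.21°

-102.5 dB, -166.2°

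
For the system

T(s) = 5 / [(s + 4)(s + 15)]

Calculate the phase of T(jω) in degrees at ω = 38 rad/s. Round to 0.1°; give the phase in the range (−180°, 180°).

-152.5°

At s = jω = j38:
pole (s+4): 4 + j38 → |·| = √(4²+38²) = √1460 ≈ 38.21, ∠ = arctan(38/4) ≈ 83.99°
pole (s+15): 15 + j38 → |·| = √(15²+38²) = √1669 ≈ 40.853, ∠ = arctan(38/15) ≈ 68.46°
∠T = 0.00° − 152.45° = -152.45°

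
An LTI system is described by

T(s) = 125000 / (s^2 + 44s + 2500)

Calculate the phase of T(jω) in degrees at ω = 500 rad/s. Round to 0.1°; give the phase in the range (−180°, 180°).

-174.9°

At s = jω = j500:
quadratic: (j500)² + 44·j500 + 2500 = -247500 + j22000 → |·| ≈ 2.4848e+05, ∠ ≈ 174.92°
∠T = 0.00° − 174.92° = -174.92°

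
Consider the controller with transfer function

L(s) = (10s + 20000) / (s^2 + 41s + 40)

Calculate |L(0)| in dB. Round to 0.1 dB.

54.0 dB

L(0) = 20000 / 40 = 500
20 log₁₀(500) ≈ 53.98 dB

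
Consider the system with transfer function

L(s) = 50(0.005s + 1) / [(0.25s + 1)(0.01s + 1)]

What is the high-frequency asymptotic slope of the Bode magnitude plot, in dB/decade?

Each pole contributes −20 dB/decade at high frequency; each zero contributes +20 dB/decade.
Net: 1 zero(s) − 2 pole(s) → -20 dB/decade.

-20 dB/decade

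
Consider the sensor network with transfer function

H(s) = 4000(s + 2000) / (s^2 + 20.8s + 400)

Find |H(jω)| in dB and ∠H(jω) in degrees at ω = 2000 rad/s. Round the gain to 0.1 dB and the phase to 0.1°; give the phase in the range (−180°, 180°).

At s = jω = j2000:
zero (s+2000): 2000 + j2000 → |·| = √(2000²+2000²) = √8000000 ≈ 2828.4, ∠ = arctan(2000/2000) ≈ 45.00°
quadratic: (j2000)² + 20.8·j2000 + 400 = -3999600 + j41600 → |·| ≈ 3.9998e+06, ∠ ≈ 179.40°
|H| = 4000 · 2828.4 / 3.9998e+06 ≈ 2.8285
Gain = 20 log₁₀(2.8285) ≈ 9.03 dB
∠H = 45.00° − 179.40° = -134.40°

9.0 dB, -134.4°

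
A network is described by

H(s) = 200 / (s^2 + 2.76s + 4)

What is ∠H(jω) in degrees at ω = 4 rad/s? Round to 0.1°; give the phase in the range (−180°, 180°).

-137.4°

At s = jω = j4:
quadratic: (j4)² + 2.76·j4 + 4 = -12 + j11.04 → |·| ≈ 16.306, ∠ ≈ 137.39°
∠H = 0.00° − 137.39° = -137.39°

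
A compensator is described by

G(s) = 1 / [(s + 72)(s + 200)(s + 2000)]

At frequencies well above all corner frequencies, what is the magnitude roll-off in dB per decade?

-60 dB/decade

Each pole contributes −20 dB/decade at high frequency; each zero contributes +20 dB/decade.
Net: 0 zero(s) − 3 pole(s) → -60 dB/decade.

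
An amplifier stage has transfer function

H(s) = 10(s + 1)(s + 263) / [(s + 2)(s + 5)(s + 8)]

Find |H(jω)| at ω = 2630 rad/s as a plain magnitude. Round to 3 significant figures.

0.00382

At s = jω = j2630:
zero (s+1): 1 + j2630 → |·| = √(1²+2630²) = √6916901 ≈ 2630, ∠ = arctan(2630/1) ≈ 89.98°
zero (s+263): 263 + j2630 → |·| = √(263²+2630²) = √6986069 ≈ 2643.1, ∠ = arctan(2630/263) ≈ 84.29°
pole (s+2): 2 + j2630 → |·| = √(2²+2630²) = √6916904 ≈ 2630, ∠ = arctan(2630/2) ≈ 89.96°
pole (s+5): 5 + j2630 → |·| = √(5²+2630²) = √6916925 ≈ 2630, ∠ = arctan(2630/5) ≈ 89.89°
pole (s+8): 8 + j2630 → |·| = √(8²+2630²) = √6916964 ≈ 2630, ∠ = arctan(2630/8) ≈ 89.83°
|H| = 10 · 6.9514e+06 / 1.8191e+10 ≈ 0.0038213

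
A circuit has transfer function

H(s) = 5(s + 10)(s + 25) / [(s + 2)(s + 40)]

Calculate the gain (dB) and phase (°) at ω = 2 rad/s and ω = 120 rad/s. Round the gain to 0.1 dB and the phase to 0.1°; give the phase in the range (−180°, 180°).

At s = jω = j2:
zero (s+10): 10 + j2 → |·| = √(10²+2²) = √104 ≈ 10.198, ∠ = arctan(2/10) ≈ 11.31°
zero (s+25): 25 + j2 → |·| = √(25²+2²) = √629 ≈ 25.08, ∠ = arctan(2/25) ≈ 4.57°
pole (s+2): 2 + j2 → |·| = √(2²+2²) = √8 ≈ 2.8284, ∠ = arctan(2/2) ≈ 45.00°
pole (s+40): 40 + j2 → |·| = √(40²+2²) = √1604 ≈ 40.05, ∠ = arctan(2/40) ≈ 2.86°
|H| = 5 · 255.77 / 113.28 ≈ 11.289
Gain = 20 log₁₀(11.289) ≈ 21.05 dB
∠H = 15.88° − 47.86° = -31.98°

At s = jω = j120:
zero (s+10): 10 + j120 → |·| = √(10²+120²) = √14500 ≈ 120.42, ∠ = arctan(120/10) ≈ 85.24°
zero (s+25): 25 + j120 → |·| = √(25²+120²) = √15025 ≈ 122.58, ∠ = arctan(120/25) ≈ 78.23°
pole (s+2): 2 + j120 → |·| = √(2²+120²) = √14404 ≈ 120.02, ∠ = arctan(120/2) ≈ 89.05°
pole (s+40): 40 + j120 → |·| = √(40²+120²) = √16000 ≈ 126.49, ∠ = arctan(120/40) ≈ 71.57°
|H| = 5 · 14761 / 15181 ≈ 4.8617
Gain = 20 log₁₀(4.8617) ≈ 13.74 dB
∠H = 163.47° − 160.62° = 2.85°

ω = 2: 21.1 dB, -32.0°; ω = 120: 13.7 dB, 2.9°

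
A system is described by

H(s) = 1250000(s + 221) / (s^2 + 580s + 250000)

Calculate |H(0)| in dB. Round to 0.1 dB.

H(0) = 1250000·221 / 250000 = 1105
20 log₁₀(1105) ≈ 60.87 dB

60.9 dB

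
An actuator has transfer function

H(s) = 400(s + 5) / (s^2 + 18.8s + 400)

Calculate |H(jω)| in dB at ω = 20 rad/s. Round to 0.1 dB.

26.8 dB

At s = jω = j20:
zero (s+5): 5 + j20 → |·| = √(5²+20²) = √425 ≈ 20.616, ∠ = arctan(20/5) ≈ 75.96°
quadratic: (j20)² + 18.8·j20 + 400 = 0 + j376 → |·| ≈ 376, ∠ ≈ 90.00°
|H| = 400 · 20.616 / 376 ≈ 21.932
Gain = 20 log₁₀(21.932) ≈ 26.82 dB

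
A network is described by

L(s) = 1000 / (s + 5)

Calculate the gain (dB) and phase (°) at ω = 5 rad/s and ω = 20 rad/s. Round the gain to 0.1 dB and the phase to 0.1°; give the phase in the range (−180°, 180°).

At s = jω = j5:
pole (s+5): 5 + j5 → |·| = √(5²+5²) = √50 ≈ 7.0711, ∠ = arctan(5/5) ≈ 45.00°
|L| = 1000 / 7.0711 ≈ 141.42
Gain = 20 log₁₀(141.42) ≈ 43.01 dB
∠L = 0.00° − 45.00° = -45.00°

At s = jω = j20:
pole (s+5): 5 + j20 → |·| = √(5²+20²) = √425 ≈ 20.616, ∠ = arctan(20/5) ≈ 75.96°
|L| = 1000 / 20.616 ≈ 48.506
Gain = 20 log₁₀(48.506) ≈ 33.72 dB
∠L = 0.00° − 75.96° = -75.96°

ω = 5: 43.0 dB, -45.0°; ω = 20: 33.7 dB, -76.0°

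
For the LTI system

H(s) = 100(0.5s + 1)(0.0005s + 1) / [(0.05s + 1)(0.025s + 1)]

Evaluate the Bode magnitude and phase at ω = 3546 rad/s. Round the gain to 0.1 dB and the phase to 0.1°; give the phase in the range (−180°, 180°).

At ω = 3546 rad/s:
zero (1 + j3546·0.5) = 1 + j1773 → |·| ≈ 1773, ∠ ≈ 89.97°
zero (1 + j3546·0.0005) = 1 + j1.773 → |·| ≈ 2.0356, ∠ ≈ 60.58°
pole (1 + j3546·0.05) = 1 + j177.3 → |·| ≈ 177.3, ∠ ≈ 89.68°
pole (1 + j3546·0.025) = 1 + j88.65 → |·| ≈ 88.656, ∠ ≈ 89.35°
|H| = 100 · 1773 · 2.0356 / (177.3 · 88.656) ≈ 22.961
Gain = 20 log₁₀(22.961) ≈ 27.22 dB
∠H = (89.97° + 60.58°) − (89.68° + 89.35°) = -28.48°

27.2 dB, -28.5°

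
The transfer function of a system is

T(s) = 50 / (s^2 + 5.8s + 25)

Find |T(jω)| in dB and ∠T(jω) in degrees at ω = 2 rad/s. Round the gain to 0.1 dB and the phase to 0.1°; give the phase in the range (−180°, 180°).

6.4 dB, -28.9°

At s = jω = j2:
quadratic: (j2)² + 5.8·j2 + 25 = 21 + j11.6 → |·| ≈ 23.991, ∠ ≈ 28.92°
|T| = 50 / 23.991 ≈ 2.0841
Gain = 20 log₁₀(2.0841) ≈ 6.38 dB
∠T = 0.00° − 28.92° = -28.92°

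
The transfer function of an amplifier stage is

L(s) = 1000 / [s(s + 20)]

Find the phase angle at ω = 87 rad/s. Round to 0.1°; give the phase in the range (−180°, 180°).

-167.1°

At s = jω = j87:
pole (s+20): 20 + j87 → |·| = √(20²+87²) = √7969 ≈ 89.269, ∠ = arctan(87/20) ≈ 77.05°
pole at origin: |s| = 87, ∠ = 90.00° (in denominator)
∠L = 0.00° − 167.05° = -167.05°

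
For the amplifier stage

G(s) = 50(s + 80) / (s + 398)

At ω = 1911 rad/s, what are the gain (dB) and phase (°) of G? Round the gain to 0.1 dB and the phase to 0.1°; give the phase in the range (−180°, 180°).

33.8 dB, 9.4°

At s = jω = j1911:
zero (s+80): 80 + j1911 → |·| = √(80²+1911²) = √3658321 ≈ 1912.7, ∠ = arctan(1911/80) ≈ 87.60°
pole (s+398): 398 + j1911 → |·| = √(398²+1911²) = √3810325 ≈ 1952, ∠ = arctan(1911/398) ≈ 78.24°
|G| = 50 · 1912.7 / 1952 ≈ 48.993
Gain = 20 log₁₀(48.993) ≈ 33.80 dB
∠G = 87.60° − 78.24° = 9.36°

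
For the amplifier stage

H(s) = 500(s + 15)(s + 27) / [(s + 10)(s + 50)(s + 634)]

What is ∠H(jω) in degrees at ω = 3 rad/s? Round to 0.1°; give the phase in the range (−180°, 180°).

-2.8°

At s = jω = j3:
zero (s+15): 15 + j3 → |·| = √(15²+3²) = √234 ≈ 15.297, ∠ = arctan(3/15) ≈ 11.31°
zero (s+27): 27 + j3 → |·| = √(27²+3²) = √738 ≈ 27.166, ∠ = arctan(3/27) ≈ 6.34°
pole (s+10): 10 + j3 → |·| = √(10²+3²) = √109 ≈ 10.44, ∠ = arctan(3/10) ≈ 16.70°
pole (s+50): 50 + j3 → |·| = √(50²+3²) = √2509 ≈ 50.09, ∠ = arctan(3/50) ≈ 3.43°
pole (s+634): 634 + j3 → |·| = √(634²+3²) = √401965 ≈ 634.01, ∠ = arctan(3/634) ≈ 0.27°
∠H = 17.65° − 20.40° = -2.75°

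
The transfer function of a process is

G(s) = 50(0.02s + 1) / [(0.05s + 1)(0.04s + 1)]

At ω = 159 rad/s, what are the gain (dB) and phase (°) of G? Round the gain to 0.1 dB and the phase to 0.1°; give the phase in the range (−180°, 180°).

At ω = 159 rad/s:
zero (1 + j159·0.02) = 1 + j3.18 → |·| ≈ 3.3335, ∠ ≈ 72.54°
pole (1 + j159·0.05) = 1 + j7.95 → |·| ≈ 8.0126, ∠ ≈ 82.83°
pole (1 + j159·0.04) = 1 + j6.36 → |·| ≈ 6.4381, ∠ ≈ 81.06°
|G| = 50 · 3.3335 / (8.0126 · 6.4381) ≈ 3.231
Gain = 20 log₁₀(3.231) ≈ 10.19 dB
∠G = (72.54°) − (82.83° + 81.06°) = -91.35°

10.2 dB, -91.4°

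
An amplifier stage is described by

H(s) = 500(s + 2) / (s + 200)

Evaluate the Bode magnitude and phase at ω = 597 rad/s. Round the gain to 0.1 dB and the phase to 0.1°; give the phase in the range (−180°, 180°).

At s = jω = j597:
zero (s+2): 2 + j597 → |·| = √(2²+597²) = √356413 ≈ 597, ∠ = arctan(597/2) ≈ 89.81°
pole (s+200): 200 + j597 → |·| = √(200²+597²) = √396409 ≈ 629.61, ∠ = arctan(597/200) ≈ 71.48°
|H| = 500 · 597 / 629.61 ≈ 474.1
Gain = 20 log₁₀(474.1) ≈ 53.52 dB
∠H = 89.81° − 71.48° = 18.33°

53.5 dB, 18.3°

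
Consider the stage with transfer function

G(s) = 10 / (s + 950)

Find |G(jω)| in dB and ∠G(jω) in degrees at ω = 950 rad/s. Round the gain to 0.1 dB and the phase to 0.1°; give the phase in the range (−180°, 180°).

Substitute s = j950:
Numerator: 10 = 10 + j0
Denominator: (j950) + 950 = 950 + j950
|N| = √(10² + 0²) ≈ 10, ∠N ≈ 0.00°
|D| = √(950² + 950²) ≈ 1343.5, ∠D ≈ 45.00°
|G| = 10 / 1343.5 ≈ 0.0074432
Gain = 20 log₁₀(0.0074432) ≈ -42.56 dB
∠G = 0.00° − 45.00° = -45.00°

-42.6 dB, -45.0°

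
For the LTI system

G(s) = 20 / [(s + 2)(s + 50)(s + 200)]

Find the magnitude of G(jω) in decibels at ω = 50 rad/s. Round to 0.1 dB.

-91.2 dB

At s = jω = j50:
pole (s+2): 2 + j50 → |·| = √(2²+50²) = √2504 ≈ 50.04, ∠ = arctan(50/2) ≈ 87.71°
pole (s+50): 50 + j50 → |·| = √(50²+50²) = √5000 ≈ 70.711, ∠ = arctan(50/50) ≈ 45.00°
pole (s+200): 200 + j50 → |·| = √(200²+50²) = √42500 ≈ 206.16, ∠ = arctan(50/200) ≈ 14.04°
|G| = 20 / 7.2947e+05 ≈ 2.7417e-05
Gain = 20 log₁₀(2.7417e-05) ≈ -91.24 dB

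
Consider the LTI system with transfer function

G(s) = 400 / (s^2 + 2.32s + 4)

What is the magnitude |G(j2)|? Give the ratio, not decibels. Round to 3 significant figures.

At s = jω = j2:
quadratic: (j2)² + 2.32·j2 + 4 = 0 + j4.64 → |·| ≈ 4.64, ∠ ≈ 90.00°
|G| = 400 / 4.64 ≈ 86.207

86.2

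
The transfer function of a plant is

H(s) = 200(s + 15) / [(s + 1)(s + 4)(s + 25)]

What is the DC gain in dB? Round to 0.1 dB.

H(0) = 200·15 / (1·4·25) = 30
20 log₁₀(30) ≈ 29.54 dB

29.5 dB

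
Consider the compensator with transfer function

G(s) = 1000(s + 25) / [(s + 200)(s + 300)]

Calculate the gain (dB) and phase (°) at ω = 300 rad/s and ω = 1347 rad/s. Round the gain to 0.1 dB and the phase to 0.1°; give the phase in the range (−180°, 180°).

At s = jω = j300:
zero (s+25): 25 + j300 → |·| = √(25²+300²) = √90625 ≈ 301.04, ∠ = arctan(300/25) ≈ 85.24°
pole (s+200): 200 + j300 → |·| = √(200²+300²) = √130000 ≈ 360.56, ∠ = arctan(300/200) ≈ 56.31°
pole (s+300): 300 + j300 → |·| = √(300²+300²) = √180000 ≈ 424.26, ∠ = arctan(300/300) ≈ 45.00°
|G| = 1000 · 301.04 / 1.5297e+05 ≈ 1.968
Gain = 20 log₁₀(1.968) ≈ 5.88 dB
∠G = 85.24° − 101.31° = -16.07°

At s = jω = j1347:
zero (s+25): 25 + j1347 → |·| = √(25²+1347²) = √1815034 ≈ 1347.2, ∠ = arctan(1347/25) ≈ 88.94°
pole (s+200): 200 + j1347 → |·| = √(200²+1347²) = √1854409 ≈ 1361.8, ∠ = arctan(1347/200) ≈ 81.55°
pole (s+300): 300 + j1347 → |·| = √(300²+1347²) = √1904409 ≈ 1380, ∠ = arctan(1347/300) ≈ 77.44°
|G| = 1000 · 1347.2 / 1.8793e+06 ≈ 0.71686
Gain = 20 log₁₀(0.71686) ≈ -2.89 dB
∠G = 88.94° − 158.99° = -70.05°

ω = 300: 5.9 dB, -16.1°; ω = 1347: -2.9 dB, -70.1°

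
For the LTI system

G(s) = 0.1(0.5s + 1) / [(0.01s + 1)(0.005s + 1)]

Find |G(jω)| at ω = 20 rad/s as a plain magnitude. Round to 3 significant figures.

At ω = 20 rad/s:
zero (1 + j20·0.5) = 1 + j10 → |·| ≈ 10.05, ∠ ≈ 84.29°
pole (1 + j20·0.01) = 1 + j0.2 → |·| ≈ 1.0198, ∠ ≈ 11.31°
pole (1 + j20·0.005) = 1 + j0.1 → |·| ≈ 1.005, ∠ ≈ 5.71°
|G| = 0.1 · 10.05 / (1.0198 · 1.005) ≈ 0.98058

0.981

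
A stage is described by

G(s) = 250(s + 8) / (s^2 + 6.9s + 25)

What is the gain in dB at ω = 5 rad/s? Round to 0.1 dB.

At s = jω = j5:
zero (s+8): 8 + j5 → |·| = √(8²+5²) = √89 ≈ 9.434, ∠ = arctan(5/8) ≈ 32.01°
quadratic: (j5)² + 6.9·j5 + 25 = 0 + j34.5 → |·| ≈ 34.5, ∠ ≈ 90.00°
|G| = 250 · 9.434 / 34.5 ≈ 68.362
Gain = 20 log₁₀(68.362) ≈ 36.70 dB

36.7 dB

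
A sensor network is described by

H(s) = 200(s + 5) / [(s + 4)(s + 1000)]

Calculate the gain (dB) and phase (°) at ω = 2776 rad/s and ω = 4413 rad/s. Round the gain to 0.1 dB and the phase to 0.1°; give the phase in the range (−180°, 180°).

ω = 2776: -23.4 dB, -70.2°; ω = 4413: -27.1 dB, -77.2°

At s = jω = j2776:
zero (s+5): 5 + j2776 → |·| = √(5²+2776²) = √7706201 ≈ 2776, ∠ = arctan(2776/5) ≈ 89.90°
pole (s+4): 4 + j2776 → |·| = √(4²+2776²) = √7706192 ≈ 2776, ∠ = arctan(2776/4) ≈ 89.92°
pole (s+1000): 1000 + j2776 → |·| = √(1000²+2776²) = √8706176 ≈ 2950.6, ∠ = arctan(2776/1000) ≈ 70.19°
|H| = 200 · 2776 / 8.1909e+06 ≈ 0.067783
Gain = 20 log₁₀(0.067783) ≈ -23.38 dB
∠H = 89.90° − 160.11° = -70.21°

At s = jω = j4413:
zero (s+5): 5 + j4413 → |·| = √(5²+4413²) = √19474594 ≈ 4413, ∠ = arctan(4413/5) ≈ 89.94°
pole (s+4): 4 + j4413 → |·| = √(4²+4413²) = √19474585 ≈ 4413, ∠ = arctan(4413/4) ≈ 89.95°
pole (s+1000): 1000 + j4413 → |·| = √(1000²+4413²) = √20474569 ≈ 4524.9, ∠ = arctan(4413/1000) ≈ 77.23°
|H| = 200 · 4413 / 1.9968e+07 ≈ 0.044201
Gain = 20 log₁₀(0.044201) ≈ -27.09 dB
∠H = 89.94° − 167.18° = -77.24°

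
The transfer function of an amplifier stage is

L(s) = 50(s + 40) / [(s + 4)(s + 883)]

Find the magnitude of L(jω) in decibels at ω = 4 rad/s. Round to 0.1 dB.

-7.9 dB

At s = jω = j4:
zero (s+40): 40 + j4 → |·| = √(40²+4²) = √1616 ≈ 40.2, ∠ = arctan(4/40) ≈ 5.71°
pole (s+4): 4 + j4 → |·| = √(4²+4²) = √32 ≈ 5.6569, ∠ = arctan(4/4) ≈ 45.00°
pole (s+883): 883 + j4 → |·| = √(883²+4²) = √779705 ≈ 883.01, ∠ = arctan(4/883) ≈ 0.26°
|L| = 50 · 40.2 / 4995.1 ≈ 0.40239
Gain = 20 log₁₀(0.40239) ≈ -7.91 dB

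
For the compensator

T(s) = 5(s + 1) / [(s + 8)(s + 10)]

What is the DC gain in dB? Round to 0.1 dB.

-24.1 dB

T(0) = 5·1 / (8·10) = 0.0625
20 log₁₀(0.0625) ≈ -24.08 dB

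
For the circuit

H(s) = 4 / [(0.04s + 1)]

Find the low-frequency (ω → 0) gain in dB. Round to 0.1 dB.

12.0 dB

H(0) = 4 · 1 / 1 = 4
20 log₁₀(4) ≈ 12.04 dB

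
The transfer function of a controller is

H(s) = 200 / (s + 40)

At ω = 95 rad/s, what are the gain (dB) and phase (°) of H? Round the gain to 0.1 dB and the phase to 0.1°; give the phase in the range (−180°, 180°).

At s = jω = j95:
pole (s+40): 40 + j95 → |·| = √(40²+95²) = √10625 ≈ 103.08, ∠ = arctan(95/40) ≈ 67.17°
|H| = 200 / 103.08 ≈ 1.9402
Gain = 20 log₁₀(1.9402) ≈ 5.76 dB
∠H = 0.00° − 67.17° = -67.17°

5.8 dB, -67.2°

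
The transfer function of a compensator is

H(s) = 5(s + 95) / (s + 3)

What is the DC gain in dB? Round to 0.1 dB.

44.0 dB

H(0) = 5·95 / (3) ≈ 158.33
20 log₁₀(158.33) ≈ 43.99 dB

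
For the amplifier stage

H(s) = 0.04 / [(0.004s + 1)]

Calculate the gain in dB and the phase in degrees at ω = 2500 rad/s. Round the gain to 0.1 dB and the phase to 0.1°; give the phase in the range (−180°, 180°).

At ω = 2500 rad/s:
pole (1 + j2500·0.004) = 1 + j10 → |·| ≈ 10.05, ∠ ≈ 84.29°
|H| = 0.04 · 1 / (10.05) ≈ 0.0039801
Gain = 20 log₁₀(0.0039801) ≈ -48.00 dB
∠H = (0°) − (84.29°) = -84.29°

-48.0 dB, -84.3°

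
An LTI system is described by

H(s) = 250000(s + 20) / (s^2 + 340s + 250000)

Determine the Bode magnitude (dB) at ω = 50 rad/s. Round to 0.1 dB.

At s = jω = j50:
zero (s+20): 20 + j50 → |·| = √(20²+50²) = √2900 ≈ 53.852, ∠ = arctan(50/20) ≈ 68.20°
quadratic: (j50)² + 340·j50 + 250000 = 247500 + j17000 → |·| ≈ 2.4808e+05, ∠ ≈ 3.93°
|H| = 250000 · 53.852 / 2.4808e+05 ≈ 54.269
Gain = 20 log₁₀(54.269) ≈ 34.69 dB

34.7 dB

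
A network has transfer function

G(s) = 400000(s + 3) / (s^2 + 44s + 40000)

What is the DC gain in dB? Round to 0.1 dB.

29.5 dB

G(0) = 400000·3 / 40000 = 30
20 log₁₀(30) ≈ 29.54 dB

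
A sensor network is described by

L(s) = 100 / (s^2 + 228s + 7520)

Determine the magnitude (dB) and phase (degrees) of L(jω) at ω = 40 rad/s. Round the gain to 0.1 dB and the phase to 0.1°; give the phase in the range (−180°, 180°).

Substitute s = j40:
Numerator: 100 = 100 + j0
Denominator: (j40)^2 + 228(j40) + 7520 = 5920 + j9120
|N| = √(100² + 0²) ≈ 100, ∠N ≈ 0.00°
|D| = √(5920² + 9120²) ≈ 10873, ∠D ≈ 57.01°
|L| = 100 / 10873 ≈ 0.0091971
Gain = 20 log₁₀(0.0091971) ≈ -40.73 dB
∠L = 0.00° − 57.01° = -57.01°

-40.7 dB, -57.0°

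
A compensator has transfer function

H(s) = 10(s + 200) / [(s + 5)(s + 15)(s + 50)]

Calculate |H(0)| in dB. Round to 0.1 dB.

-5.5 dB

H(0) = 10·200 / (5·15·50) ≈ 0.53333
20 log₁₀(0.53333) ≈ -5.46 dB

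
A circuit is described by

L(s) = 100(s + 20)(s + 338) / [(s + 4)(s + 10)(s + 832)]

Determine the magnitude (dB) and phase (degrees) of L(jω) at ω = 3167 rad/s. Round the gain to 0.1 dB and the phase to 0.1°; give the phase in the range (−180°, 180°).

-30.3 dB, -81.5°

At s = jω = j3167:
zero (s+20): 20 + j3167 → |·| = √(20²+3167²) = √10030289 ≈ 3167.1, ∠ = arctan(3167/20) ≈ 89.64°
zero (s+338): 338 + j3167 → |·| = √(338²+3167²) = √10144133 ≈ 3185, ∠ = arctan(3167/338) ≈ 83.91°
pole (s+4): 4 + j3167 → |·| = √(4²+3167²) = √10029905 ≈ 3167, ∠ = arctan(3167/4) ≈ 89.93°
pole (s+10): 10 + j3167 → |·| = √(10²+3167²) = √10029989 ≈ 3167, ∠ = arctan(3167/10) ≈ 89.82°
pole (s+832): 832 + j3167 → |·| = √(832²+3167²) = √10722113 ≈ 3274.5, ∠ = arctan(3167/832) ≈ 75.28°
|L| = 100 · 1.0087e+07 / 3.2843e+10 ≈ 0.030713
Gain = 20 log₁₀(0.030713) ≈ -30.25 dB
∠L = 173.55° − 255.03° = -81.48°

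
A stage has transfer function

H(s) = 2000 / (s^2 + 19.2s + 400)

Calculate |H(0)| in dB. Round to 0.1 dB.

14.0 dB

H(0) = 2000 / 400 = 5
20 log₁₀(5) ≈ 13.98 dB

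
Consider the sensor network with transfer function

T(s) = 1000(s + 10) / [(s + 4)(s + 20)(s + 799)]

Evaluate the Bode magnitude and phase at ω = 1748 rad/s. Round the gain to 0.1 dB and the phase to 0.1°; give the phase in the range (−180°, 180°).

At s = jω = j1748:
zero (s+10): 10 + j1748 → |·| = √(10²+1748²) = √3055604 ≈ 1748, ∠ = arctan(1748/10) ≈ 89.67°
pole (s+4): 4 + j1748 → |·| = √(4²+1748²) = √3055520 ≈ 1748, ∠ = arctan(1748/4) ≈ 89.87°
pole (s+20): 20 + j1748 → |·| = √(20²+1748²) = √3055904 ≈ 1748.1, ∠ = arctan(1748/20) ≈ 89.34°
pole (s+799): 799 + j1748 → |·| = √(799²+1748²) = √3693905 ≈ 1922, ∠ = arctan(1748/799) ≈ 65.44°
|T| = 1000 · 1748 / 5.873e+09 ≈ 0.00029763
Gain = 20 log₁₀(0.00029763) ≈ -70.53 dB
∠T = 89.67° − 244.65° = -154.98°

-70.5 dB, -155.0°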